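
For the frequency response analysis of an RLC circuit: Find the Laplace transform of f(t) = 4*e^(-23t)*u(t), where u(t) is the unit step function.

Standard Laplace transform pair:
e^(-at)*u(t) <-> 1/(s+a)
With a = 23: L{4*e^(-23t)*u(t)} = 4/(s+23), ROC: Re(s) > -23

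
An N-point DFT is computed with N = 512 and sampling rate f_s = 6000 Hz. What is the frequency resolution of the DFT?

DFT frequency resolution = f_s / N
= 6000 / 512 = 375/32 Hz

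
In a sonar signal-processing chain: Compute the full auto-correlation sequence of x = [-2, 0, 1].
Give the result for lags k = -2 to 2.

r_xx[k] = sum_m x[m]*x[m+k], indexed from 0, for k = -2 to 2:
  r_xx[-2] = x[2]*x[0] = -2
  r_xx[-1] = x[1]*x[0] + x[2]*x[1] = 0
  r_xx[0] = x[0]*x[0] + x[1]*x[1] + x[2]*x[2] = 5
  r_xx[1] = x[0]*x[1] + x[1]*x[2] = 0
  r_xx[2] = x[0]*x[2] = -2
r_xx = [-2, 0, 5, 0, -2]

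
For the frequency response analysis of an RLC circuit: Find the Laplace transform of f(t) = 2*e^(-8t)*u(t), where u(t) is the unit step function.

Standard Laplace transform pair:
e^(-at)*u(t) <-> 1/(s+a)
With a = 8: L{2*e^(-8t)*u(t)} = 2/(s+8), ROC: Re(s) > -8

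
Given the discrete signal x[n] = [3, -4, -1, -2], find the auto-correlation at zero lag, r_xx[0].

The auto-correlation at zero lag r_xx[0] equals the signal energy.
r_xx[0] = sum of x[n]^2 = 3^2 + (-4)^2 + (-1)^2 + (-2)^2
= 9 + 16 + 1 + 4 = 30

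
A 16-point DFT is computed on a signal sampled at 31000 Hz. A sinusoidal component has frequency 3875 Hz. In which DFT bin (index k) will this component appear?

DFT frequency resolution = f_s/N = 31000/16 = 3875/2 Hz
Bin index k = f_signal / resolution = 3875 / 3875/2 = 2
The signal frequency 3875 Hz falls in DFT bin k = 2.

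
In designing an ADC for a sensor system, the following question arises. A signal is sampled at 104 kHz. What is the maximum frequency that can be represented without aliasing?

The maximum frequency that can be represented without aliasing
is the Nyquist frequency: f_max = f_s / 2 = 104 kHz / 2 = 52 kHz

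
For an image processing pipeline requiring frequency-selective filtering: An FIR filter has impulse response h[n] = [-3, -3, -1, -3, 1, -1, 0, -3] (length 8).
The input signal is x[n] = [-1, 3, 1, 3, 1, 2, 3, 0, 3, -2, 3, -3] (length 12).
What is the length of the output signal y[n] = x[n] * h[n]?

For linear convolution, the output length is:
len(y) = len(x) + len(h) - 1 = 12 + 8 - 1 = 19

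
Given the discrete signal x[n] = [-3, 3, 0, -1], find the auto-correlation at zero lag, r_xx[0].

The auto-correlation at zero lag r_xx[0] equals the signal energy.
r_xx[0] = sum of x[n]^2 = (-3)^2 + 3^2 + 0^2 + (-1)^2
= 9 + 9 + 0 + 1 = 19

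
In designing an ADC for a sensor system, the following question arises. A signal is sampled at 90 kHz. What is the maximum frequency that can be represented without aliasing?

The maximum frequency that can be represented without aliasing
is the Nyquist frequency: f_max = f_s / 2 = 90 kHz / 2 = 45 kHz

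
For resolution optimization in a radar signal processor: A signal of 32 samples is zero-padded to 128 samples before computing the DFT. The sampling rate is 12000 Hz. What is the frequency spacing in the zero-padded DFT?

Original DFT: N = 32, resolution = f_s/N = 12000/32 = 375 Hz
Zero-padded DFT: N = 128, resolution = f_s/N = 12000/128 = 375/4 Hz
Zero-padding interpolates the spectrum (finer frequency grid)
but does NOT improve the true spectral resolution (ability to resolve close frequencies).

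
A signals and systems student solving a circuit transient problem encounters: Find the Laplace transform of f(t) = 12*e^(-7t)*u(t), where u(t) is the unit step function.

Standard Laplace transform pair:
e^(-at)*u(t) <-> 1/(s+a)
With a = 7: L{12*e^(-7t)*u(t)} = 12/(s+7), ROC: Re(s) > -7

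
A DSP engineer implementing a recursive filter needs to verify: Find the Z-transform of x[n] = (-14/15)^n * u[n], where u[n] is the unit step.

The Z-transform of a^n * u[n] is z/(z-a) for |z| > |a|.
Here a = -14/15, so X(z) = z/(z - (-14/15)) = 15z/(15z + 14)
ROC: |z| > 14/15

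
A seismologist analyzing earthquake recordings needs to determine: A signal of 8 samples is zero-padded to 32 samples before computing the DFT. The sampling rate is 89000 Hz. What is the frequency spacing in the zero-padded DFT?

Original DFT: N = 8, resolution = f_s/N = 89000/8 = 11125 Hz
Zero-padded DFT: N = 32, resolution = f_s/N = 89000/32 = 11125/4 Hz
Zero-padding interpolates the spectrum (finer frequency grid)
but does NOT improve the true spectral resolution (ability to resolve close frequencies).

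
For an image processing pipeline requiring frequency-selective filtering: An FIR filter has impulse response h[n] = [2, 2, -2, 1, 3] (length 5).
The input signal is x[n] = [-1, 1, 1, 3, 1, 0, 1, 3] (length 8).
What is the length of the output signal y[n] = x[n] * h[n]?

For linear convolution, the output length is:
len(y) = len(x) + len(h) - 1 = 8 + 5 - 1 = 12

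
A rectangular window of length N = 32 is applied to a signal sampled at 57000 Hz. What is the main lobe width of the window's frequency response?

For a rectangular window of length N,
the main lobe width in frequency is 2*f_s/N.
= 2*57000/32 = 7125/2 Hz
This determines the minimum frequency separation for resolving two sinusoids.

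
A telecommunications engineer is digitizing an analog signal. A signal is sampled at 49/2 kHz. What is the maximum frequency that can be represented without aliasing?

The maximum frequency that can be represented without aliasing
is the Nyquist frequency: f_max = f_s / 2 = 49/2 kHz / 2 = 49/4 kHz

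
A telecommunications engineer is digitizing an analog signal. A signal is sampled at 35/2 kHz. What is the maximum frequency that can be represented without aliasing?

The maximum frequency that can be represented without aliasing
is the Nyquist frequency: f_max = f_s / 2 = 35/2 kHz / 2 = 35/4 kHz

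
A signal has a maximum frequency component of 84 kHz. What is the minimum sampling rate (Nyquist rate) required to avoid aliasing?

By the Nyquist-Shannon sampling theorem,
the minimum sampling rate (Nyquist rate) must be at least 2 * f_max.
Nyquist rate = 2 * 84 kHz = 168 kHz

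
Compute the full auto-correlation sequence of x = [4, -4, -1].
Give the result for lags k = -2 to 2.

r_xx[k] = sum_m x[m]*x[m+k], indexed from 0, for k = -2 to 2:
  r_xx[-2] = x[2]*x[0] = -4
  r_xx[-1] = x[1]*x[0] + x[2]*x[1] = -12
  r_xx[0] = x[0]*x[0] + x[1]*x[1] + x[2]*x[2] = 33
  r_xx[1] = x[0]*x[1] + x[1]*x[2] = -12
  r_xx[2] = x[0]*x[2] = -4
r_xx = [-4, -12, 33, -12, -4]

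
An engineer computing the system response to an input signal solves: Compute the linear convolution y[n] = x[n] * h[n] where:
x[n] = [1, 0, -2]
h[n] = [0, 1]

y[n] = sum_k x[k]*h[n-k]. Output length = len(x) + len(h) - 1 = 3 + 2 - 1 = 4.
y[0] = 1*0 = 0
y[1] = 0*0 + 1*1 = 1
y[2] = -2*0 + 0*1 = 0
y[3] = -2*1 = -2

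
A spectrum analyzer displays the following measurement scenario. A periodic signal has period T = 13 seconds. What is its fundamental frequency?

The fundamental frequency is the reciprocal of the period.
f = 1/T = 1/(13) = 1/13 Hz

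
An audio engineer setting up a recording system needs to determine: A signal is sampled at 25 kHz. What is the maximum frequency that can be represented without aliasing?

The maximum frequency that can be represented without aliasing
is the Nyquist frequency: f_max = f_s / 2 = 25 kHz / 2 = 25/2 kHz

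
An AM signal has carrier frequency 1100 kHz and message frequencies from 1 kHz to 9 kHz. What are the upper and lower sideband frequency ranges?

Upper sideband (USB) = fc + [fm_low, fm_high] = 1100 + [1, 9] = [1101, 1109] kHz
Lower sideband (LSB) = fc - [fm_high, fm_low] = 1100 - [9, 1] = [1091, 1099] kHz
Total occupied spectrum: 1091 kHz to 1109 kHz (plus carrier at 1100 kHz)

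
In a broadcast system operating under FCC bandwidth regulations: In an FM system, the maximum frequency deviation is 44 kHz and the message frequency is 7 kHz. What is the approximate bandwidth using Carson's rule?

Carson's rule: BW = 2*(delta_f + f_m)
= 2*(44 + 7) kHz = 102 kHz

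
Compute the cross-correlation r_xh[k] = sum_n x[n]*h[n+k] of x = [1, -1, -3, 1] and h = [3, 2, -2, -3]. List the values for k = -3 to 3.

Both sequences indexed from 0 and zero outside their support.
Lags with overlap: k = -3 to 3.
  r_xh[-3] = x[3]*h[0] = 3
  r_xh[-2] = x[2]*h[0] + x[3]*h[1] = -7
  r_xh[-1] = x[1]*h[0] + x[2]*h[1] + x[3]*h[2] = -11
  r_xh[0] = x[0]*h[0] + x[1]*h[1] + x[2]*h[2] + x[3]*h[3] = 4
  r_xh[1] = x[0]*h[1] + x[1]*h[2] + x[2]*h[3] = 13
  r_xh[2] = x[0]*h[2] + x[1]*h[3] = 1
  r_xh[3] = x[0]*h[3] = -3
r_xh = [3, -7, -11, 4, 13, 1, -3] (for k = -3, ..., 3)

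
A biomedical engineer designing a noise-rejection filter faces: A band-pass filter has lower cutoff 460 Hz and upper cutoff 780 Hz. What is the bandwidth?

Bandwidth = f_high - f_low
= 780 Hz - 460 Hz = 320 Hz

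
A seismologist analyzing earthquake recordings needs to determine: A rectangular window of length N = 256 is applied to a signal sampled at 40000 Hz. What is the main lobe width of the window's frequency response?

For a rectangular window of length N,
the main lobe width in frequency is 2*f_s/N.
= 2*40000/256 = 625/2 Hz
This determines the minimum frequency separation for resolving two sinusoids.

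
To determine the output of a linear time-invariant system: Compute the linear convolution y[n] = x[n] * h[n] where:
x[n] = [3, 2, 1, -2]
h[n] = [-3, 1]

y[n] = sum_k x[k]*h[n-k]. Output length = len(x) + len(h) - 1 = 4 + 2 - 1 = 5.
y[0] = 3*-3 = -9
y[1] = 2*-3 + 3*1 = -3
y[2] = 1*-3 + 2*1 = -1
y[3] = -2*-3 + 1*1 = 7
y[4] = -2*1 = -2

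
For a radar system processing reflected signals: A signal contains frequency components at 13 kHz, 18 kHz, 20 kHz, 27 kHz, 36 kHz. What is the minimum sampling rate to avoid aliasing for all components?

The highest frequency component is f_max = 36 kHz.
Nyquist rate = 2 * f_max = 2 * 36 kHz = 72 kHz.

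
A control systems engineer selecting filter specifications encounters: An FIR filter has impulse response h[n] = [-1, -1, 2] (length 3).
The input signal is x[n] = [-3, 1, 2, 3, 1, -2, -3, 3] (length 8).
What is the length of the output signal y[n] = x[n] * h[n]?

For linear convolution, the output length is:
len(y) = len(x) + len(h) - 1 = 8 + 3 - 1 = 10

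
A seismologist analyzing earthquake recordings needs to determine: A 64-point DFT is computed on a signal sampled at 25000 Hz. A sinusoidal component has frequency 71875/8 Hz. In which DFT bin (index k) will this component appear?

DFT frequency resolution = f_s/N = 25000/64 = 3125/8 Hz
Bin index k = f_signal / resolution = 71875/8 / 3125/8 = 23
The signal frequency 71875/8 Hz falls in DFT bin k = 23.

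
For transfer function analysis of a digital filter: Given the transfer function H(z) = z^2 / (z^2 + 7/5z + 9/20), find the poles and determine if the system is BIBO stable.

Poles are roots of the denominator: z^2 + 7/5z + 9/20 = 0.
Quadratic formula: z = [-(7/5) +/- sqrt((7/5)^2 - 4*(9/20))] / 2
Discriminant = 49/25 - 9/5 = 4/25; sqrt = 2/5.
z = (-7/5 +/- 2/5) / 2 => z = -1/2 or z = -9/10.
|p1| = 1/2, |p2| = 9/10.
For BIBO stability, all poles must lie inside the unit circle (|p| < 1).
System is STABLE since both |p| < 1.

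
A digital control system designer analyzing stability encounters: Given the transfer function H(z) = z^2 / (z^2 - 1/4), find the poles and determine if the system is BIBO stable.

Poles are roots of the denominator: z^2 - 1/4 = 0.
Quadratic formula: z = [-(0) +/- sqrt((0)^2 - 4*(-1/4))] / 2
Discriminant = 0 + 1 = 1; sqrt = 1.
z = (0 +/- 1) / 2 => z = 1/2 or z = -1/2.
|p1| = 1/2, |p2| = 1/2.
For BIBO stability, all poles must lie inside the unit circle (|p| < 1).
System is STABLE since both |p| < 1.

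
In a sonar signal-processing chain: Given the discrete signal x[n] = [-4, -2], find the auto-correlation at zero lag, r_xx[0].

The auto-correlation at zero lag r_xx[0] equals the signal energy.
r_xx[0] = sum of x[n]^2 = (-4)^2 + (-2)^2
= 16 + 4 = 20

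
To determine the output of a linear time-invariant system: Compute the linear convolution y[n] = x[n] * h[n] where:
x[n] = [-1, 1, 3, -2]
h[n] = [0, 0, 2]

y[n] = sum_k x[k]*h[n-k]. Output length = len(x) + len(h) - 1 = 4 + 3 - 1 = 6.
y[0] = -1*0 = 0
y[1] = 1*0 + -1*0 = 0
y[2] = 3*0 + 1*0 + -1*2 = -2
y[3] = -2*0 + 3*0 + 1*2 = 2
y[4] = -2*0 + 3*2 = 6
y[5] = -2*2 = -4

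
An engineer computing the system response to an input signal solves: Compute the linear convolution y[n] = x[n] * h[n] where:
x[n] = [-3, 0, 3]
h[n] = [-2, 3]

y[n] = sum_k x[k]*h[n-k]. Output length = len(x) + len(h) - 1 = 3 + 2 - 1 = 4.
y[0] = -3*-2 = 6
y[1] = 0*-2 + -3*3 = -9
y[2] = 3*-2 + 0*3 = -6
y[3] = 3*3 = 9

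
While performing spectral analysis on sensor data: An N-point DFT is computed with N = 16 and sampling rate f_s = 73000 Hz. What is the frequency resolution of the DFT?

DFT frequency resolution = f_s / N
= 73000 / 16 = 9125/2 Hz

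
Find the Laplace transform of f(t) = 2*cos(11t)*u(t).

Standard pair: cos(wt)*u(t) <-> s/(s^2+w^2)
With w = 11: L{2*cos(11t)*u(t)} = 2s/(s^2+121)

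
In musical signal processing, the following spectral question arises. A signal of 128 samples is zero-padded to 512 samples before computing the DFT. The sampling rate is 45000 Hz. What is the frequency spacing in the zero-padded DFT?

Original DFT: N = 128, resolution = f_s/N = 45000/128 = 5625/16 Hz
Zero-padded DFT: N = 512, resolution = f_s/N = 45000/512 = 5625/64 Hz
Zero-padding interpolates the spectrum (finer frequency grid)
but does NOT improve the true spectral resolution (ability to resolve close frequencies).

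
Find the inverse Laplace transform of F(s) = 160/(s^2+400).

Standard pair: w/(s^2+w^2) <-> sin(wt)*u(t)
Recognize w^2 = 400, so w = 20; numerator 160 = 8*20.
f(t) = 8*sin(20t)*u(t)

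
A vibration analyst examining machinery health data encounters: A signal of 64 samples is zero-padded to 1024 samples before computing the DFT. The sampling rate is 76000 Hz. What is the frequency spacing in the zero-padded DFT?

Original DFT: N = 64, resolution = f_s/N = 76000/64 = 2375/2 Hz
Zero-padded DFT: N = 1024, resolution = f_s/N = 76000/1024 = 2375/32 Hz
Zero-padding interpolates the spectrum (finer frequency grid)
but does NOT improve the true spectral resolution (ability to resolve close frequencies).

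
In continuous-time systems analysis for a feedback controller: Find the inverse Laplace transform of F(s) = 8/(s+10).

Standard pair: k/(s+a) <-> k*e^(-at)*u(t)
With k=8, a=10: f(t) = 8*e^(-10t)*u(t)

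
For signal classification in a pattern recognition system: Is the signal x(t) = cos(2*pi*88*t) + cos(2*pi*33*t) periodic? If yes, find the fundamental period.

f1 = 88 Hz, f2 = 33 Hz
Period T1 = 1/88, T2 = 1/33
Ratio T1/T2 = 33/88, which is rational.
The signal is periodic with fundamental period T = 1/GCD(88,33) = 1/11 s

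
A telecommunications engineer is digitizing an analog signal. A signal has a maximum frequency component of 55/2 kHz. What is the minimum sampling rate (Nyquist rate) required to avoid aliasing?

By the Nyquist-Shannon sampling theorem,
the minimum sampling rate (Nyquist rate) must be at least 2 * f_max.
Nyquist rate = 2 * 55/2 kHz = 55 kHz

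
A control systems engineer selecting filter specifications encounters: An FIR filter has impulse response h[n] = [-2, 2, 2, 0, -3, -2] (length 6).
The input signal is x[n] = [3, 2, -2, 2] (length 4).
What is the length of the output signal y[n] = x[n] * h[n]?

For linear convolution, the output length is:
len(y) = len(x) + len(h) - 1 = 4 + 6 - 1 = 9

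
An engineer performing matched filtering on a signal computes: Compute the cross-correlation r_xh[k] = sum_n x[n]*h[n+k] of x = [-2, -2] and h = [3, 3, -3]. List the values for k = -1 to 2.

Both sequences indexed from 0 and zero outside their support.
Lags with overlap: k = -1 to 2.
  r_xh[-1] = x[1]*h[0] = -6
  r_xh[0] = x[0]*h[0] + x[1]*h[1] = -12
  r_xh[1] = x[0]*h[1] + x[1]*h[2] = 0
  r_xh[2] = x[0]*h[2] = 6
r_xh = [-6, -12, 0, 6] (for k = -1, ..., 2)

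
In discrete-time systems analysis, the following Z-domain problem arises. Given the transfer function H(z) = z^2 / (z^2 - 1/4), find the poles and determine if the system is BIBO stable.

Poles are roots of the denominator: z^2 - 1/4 = 0.
Quadratic formula: z = [-(0) +/- sqrt((0)^2 - 4*(-1/4))] / 2
Discriminant = 0 + 1 = 1; sqrt = 1.
z = (0 +/- 1) / 2 => z = 1/2 or z = -1/2.
|p1| = 1/2, |p2| = 1/2.
For BIBO stability, all poles must lie inside the unit circle (|p| < 1).
System is STABLE since both |p| < 1.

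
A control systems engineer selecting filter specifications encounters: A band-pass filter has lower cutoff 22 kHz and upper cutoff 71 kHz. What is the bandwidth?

Bandwidth = f_high - f_low
= 71 kHz - 22 kHz = 49 kHz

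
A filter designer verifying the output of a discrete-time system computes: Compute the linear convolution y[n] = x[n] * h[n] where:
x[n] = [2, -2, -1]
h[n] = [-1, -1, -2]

y[n] = sum_k x[k]*h[n-k]. Output length = len(x) + len(h) - 1 = 3 + 3 - 1 = 5.
y[0] = 2*-1 = -2
y[1] = -2*-1 + 2*-1 = 0
y[2] = -1*-1 + -2*-1 + 2*-2 = -1
y[3] = -1*-1 + -2*-2 = 5
y[4] = -1*-2 = 2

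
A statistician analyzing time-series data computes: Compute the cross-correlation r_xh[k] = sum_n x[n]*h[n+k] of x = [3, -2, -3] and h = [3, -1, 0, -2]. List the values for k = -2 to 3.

Both sequences indexed from 0 and zero outside their support.
Lags with overlap: k = -2 to 3.
  r_xh[-2] = x[2]*h[0] = -9
  r_xh[-1] = x[1]*h[0] + x[2]*h[1] = -3
  r_xh[0] = x[0]*h[0] + x[1]*h[1] + x[2]*h[2] = 11
  r_xh[1] = x[0]*h[1] + x[1]*h[2] + x[2]*h[3] = 3
  r_xh[2] = x[0]*h[2] + x[1]*h[3] = 4
  r_xh[3] = x[0]*h[3] = -6
r_xh = [-9, -3, 11, 3, 4, -6] (for k = -2, ..., 3)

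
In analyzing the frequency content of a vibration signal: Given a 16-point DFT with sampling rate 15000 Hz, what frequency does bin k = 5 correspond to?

The frequency of DFT bin k is: f_k = k * f_s / N
f_5 = 5 * 15000 / 16 = 9375/2 Hz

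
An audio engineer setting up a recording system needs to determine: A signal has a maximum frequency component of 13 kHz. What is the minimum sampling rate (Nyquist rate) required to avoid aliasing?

By the Nyquist-Shannon sampling theorem,
the minimum sampling rate (Nyquist rate) must be at least 2 * f_max.
Nyquist rate = 2 * 13 kHz = 26 kHz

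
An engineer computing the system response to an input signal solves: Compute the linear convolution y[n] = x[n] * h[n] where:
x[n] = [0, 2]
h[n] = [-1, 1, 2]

y[n] = sum_k x[k]*h[n-k]. Output length = len(x) + len(h) - 1 = 2 + 3 - 1 = 4.
y[0] = 0*-1 = 0
y[1] = 2*-1 + 0*1 = -2
y[2] = 2*1 + 0*2 = 2
y[3] = 2*2 = 4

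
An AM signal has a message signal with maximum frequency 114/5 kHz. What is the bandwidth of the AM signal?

In AM (double-sideband), the bandwidth is twice the message frequency.
BW = 2 * f_m = 2 * 114/5 kHz = 228/5 kHz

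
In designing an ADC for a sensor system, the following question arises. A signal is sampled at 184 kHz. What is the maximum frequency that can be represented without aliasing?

The maximum frequency that can be represented without aliasing
is the Nyquist frequency: f_max = f_s / 2 = 184 kHz / 2 = 92 kHz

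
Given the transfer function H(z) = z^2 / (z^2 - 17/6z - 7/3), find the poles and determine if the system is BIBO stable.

Poles are roots of the denominator: z^2 - 17/6z - 7/3 = 0.
Quadratic formula: z = [-(-17/6) +/- sqrt((-17/6)^2 - 4*(-7/3))] / 2
Discriminant = 289/36 + 28/3 = 625/36; sqrt = 25/6.
z = (17/6 +/- 25/6) / 2 => z = 7/2 or z = -2/3.
|p1| = 7/2, |p2| = 2/3.
For BIBO stability, all poles must lie inside the unit circle (|p| < 1).
System is UNSTABLE since at least one |p| >= 1.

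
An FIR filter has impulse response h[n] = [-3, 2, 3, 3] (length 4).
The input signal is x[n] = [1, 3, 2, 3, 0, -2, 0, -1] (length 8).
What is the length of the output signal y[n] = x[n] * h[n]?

For linear convolution, the output length is:
len(y) = len(x) + len(h) - 1 = 8 + 4 - 1 = 11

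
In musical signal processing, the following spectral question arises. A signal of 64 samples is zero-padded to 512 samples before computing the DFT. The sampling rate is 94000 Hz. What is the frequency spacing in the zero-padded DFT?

Original DFT: N = 64, resolution = f_s/N = 94000/64 = 5875/4 Hz
Zero-padded DFT: N = 512, resolution = f_s/N = 94000/512 = 5875/32 Hz
Zero-padding interpolates the spectrum (finer frequency grid)
but does NOT improve the true spectral resolution (ability to resolve close frequencies).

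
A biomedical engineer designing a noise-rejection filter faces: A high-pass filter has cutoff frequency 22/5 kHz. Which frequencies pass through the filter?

A high-pass filter passes all frequencies above the cutoff frequency 22/5 kHz and attenuates lower frequencies.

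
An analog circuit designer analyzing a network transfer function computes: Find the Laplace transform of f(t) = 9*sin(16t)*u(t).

Standard pair: sin(wt)*u(t) <-> w/(s^2+w^2)
With w = 16: L{9*sin(16t)*u(t)} = 144/(s^2+256)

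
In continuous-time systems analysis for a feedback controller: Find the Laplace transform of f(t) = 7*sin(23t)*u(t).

Standard pair: sin(wt)*u(t) <-> w/(s^2+w^2)
With w = 23: L{7*sin(23t)*u(t)} = 161/(s^2+529)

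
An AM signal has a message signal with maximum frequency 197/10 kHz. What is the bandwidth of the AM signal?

In AM (double-sideband), the bandwidth is twice the message frequency.
BW = 2 * f_m = 2 * 197/10 kHz = 197/5 kHz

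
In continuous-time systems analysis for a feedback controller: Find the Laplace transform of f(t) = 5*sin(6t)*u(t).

Standard pair: sin(wt)*u(t) <-> w/(s^2+w^2)
With w = 6: L{5*sin(6t)*u(t)} = 30/(s^2+36)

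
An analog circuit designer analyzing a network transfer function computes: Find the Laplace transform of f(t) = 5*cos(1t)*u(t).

Standard pair: cos(wt)*u(t) <-> s/(s^2+w^2)
With w = 1: L{5*cos(1t)*u(t)} = 5s/(s^2+1)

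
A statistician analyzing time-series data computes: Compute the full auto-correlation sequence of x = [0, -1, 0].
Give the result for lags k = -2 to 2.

r_xx[k] = sum_m x[m]*x[m+k], indexed from 0, for k = -2 to 2:
  r_xx[-2] = x[2]*x[0] = 0
  r_xx[-1] = x[1]*x[0] + x[2]*x[1] = 0
  r_xx[0] = x[0]*x[0] + x[1]*x[1] + x[2]*x[2] = 1
  r_xx[1] = x[0]*x[1] + x[1]*x[2] = 0
  r_xx[2] = x[0]*x[2] = 0
r_xx = [0, 0, 1, 0, 0]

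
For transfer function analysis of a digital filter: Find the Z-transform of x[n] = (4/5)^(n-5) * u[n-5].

Time-shifting property: if X(z) = Z{x[n]}, then Z{x[n-d]} = z^(-d) * X(z)
X(z) = z/(z - 4/5) for x[n] = (4/5)^n * u[n]
Z{x[n-5]} = z^(-5) * z/(z - 4/5) = z^(-4)/(z - 4/5)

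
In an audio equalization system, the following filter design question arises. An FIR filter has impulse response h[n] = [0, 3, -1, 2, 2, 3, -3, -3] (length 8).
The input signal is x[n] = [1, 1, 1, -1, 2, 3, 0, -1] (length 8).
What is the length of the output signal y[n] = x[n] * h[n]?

For linear convolution, the output length is:
len(y) = len(x) + len(h) - 1 = 8 + 8 - 1 = 15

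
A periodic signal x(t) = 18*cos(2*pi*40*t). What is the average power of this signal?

Average power of A*cos(wt) is A^2/2.
P = 18^2 / 2 = 324/2 = 162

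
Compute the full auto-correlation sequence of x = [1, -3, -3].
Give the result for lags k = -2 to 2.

r_xx[k] = sum_m x[m]*x[m+k], indexed from 0, for k = -2 to 2:
  r_xx[-2] = x[2]*x[0] = -3
  r_xx[-1] = x[1]*x[0] + x[2]*x[1] = 6
  r_xx[0] = x[0]*x[0] + x[1]*x[1] + x[2]*x[2] = 19
  r_xx[1] = x[0]*x[1] + x[1]*x[2] = 6
  r_xx[2] = x[0]*x[2] = -3
r_xx = [-3, 6, 19, 6, -3]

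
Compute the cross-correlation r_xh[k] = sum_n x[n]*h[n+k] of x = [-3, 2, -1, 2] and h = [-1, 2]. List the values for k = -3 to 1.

Both sequences indexed from 0 and zero outside their support.
Lags with overlap: k = -3 to 1.
  r_xh[-3] = x[3]*h[0] = -2
  r_xh[-2] = x[2]*h[0] + x[3]*h[1] = 5
  r_xh[-1] = x[1]*h[0] + x[2]*h[1] = -4
  r_xh[0] = x[0]*h[0] + x[1]*h[1] = 7
  r_xh[1] = x[0]*h[1] = -6
r_xh = [-2, 5, -4, 7, -6] (for k = -3, ..., 1)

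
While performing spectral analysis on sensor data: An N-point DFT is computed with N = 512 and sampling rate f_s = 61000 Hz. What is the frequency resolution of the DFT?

DFT frequency resolution = f_s / N
= 61000 / 512 = 7625/64 Hz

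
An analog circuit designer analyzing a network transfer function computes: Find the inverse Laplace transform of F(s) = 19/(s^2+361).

Standard pair: w/(s^2+w^2) <-> sin(wt)*u(t)
Recognize w^2 = 361, so w = 19; numerator 19 = 1*19.
f(t) = sin(19t)*u(t)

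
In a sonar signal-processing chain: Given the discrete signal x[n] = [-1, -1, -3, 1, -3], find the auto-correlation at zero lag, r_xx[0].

The auto-correlation at zero lag r_xx[0] equals the signal energy.
r_xx[0] = sum of x[n]^2 = (-1)^2 + (-1)^2 + (-3)^2 + 1^2 + (-3)^2
= 1 + 1 + 9 + 1 + 9 = 21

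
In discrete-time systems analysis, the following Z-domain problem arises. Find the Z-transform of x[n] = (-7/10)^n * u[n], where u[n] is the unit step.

The Z-transform of a^n * u[n] is z/(z-a) for |z| > |a|.
Here a = -7/10, so X(z) = z/(z - (-7/10)) = 10z/(10z + 7)
ROC: |z| > 7/10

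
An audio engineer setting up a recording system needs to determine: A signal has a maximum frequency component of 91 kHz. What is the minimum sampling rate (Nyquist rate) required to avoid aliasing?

By the Nyquist-Shannon sampling theorem,
the minimum sampling rate (Nyquist rate) must be at least 2 * f_max.
Nyquist rate = 2 * 91 kHz = 182 kHz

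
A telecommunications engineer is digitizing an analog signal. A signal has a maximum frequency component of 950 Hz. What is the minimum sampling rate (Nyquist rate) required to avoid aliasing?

By the Nyquist-Shannon sampling theorem,
the minimum sampling rate (Nyquist rate) must be at least 2 * f_max.
Nyquist rate = 2 * 950 Hz = 1900 Hz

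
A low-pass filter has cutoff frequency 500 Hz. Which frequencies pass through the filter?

A low-pass filter passes all frequencies below the cutoff frequency 500 Hz and attenuates higher frequencies.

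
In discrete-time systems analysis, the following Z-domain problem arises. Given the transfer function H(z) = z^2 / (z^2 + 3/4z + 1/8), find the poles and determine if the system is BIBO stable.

Poles are roots of the denominator: z^2 + 3/4z + 1/8 = 0.
Quadratic formula: z = [-(3/4) +/- sqrt((3/4)^2 - 4*(1/8))] / 2
Discriminant = 9/16 - 1/2 = 1/16; sqrt = 1/4.
z = (-3/4 +/- 1/4) / 2 => z = -1/4 or z = -1/2.
|p1| = 1/4, |p2| = 1/2.
For BIBO stability, all poles must lie inside the unit circle (|p| < 1).
System is STABLE since both |p| < 1.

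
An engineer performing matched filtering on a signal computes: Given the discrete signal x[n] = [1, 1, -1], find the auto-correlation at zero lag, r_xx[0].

The auto-correlation at zero lag r_xx[0] equals the signal energy.
r_xx[0] = sum of x[n]^2 = 1^2 + 1^2 + (-1)^2
= 1 + 1 + 1 = 3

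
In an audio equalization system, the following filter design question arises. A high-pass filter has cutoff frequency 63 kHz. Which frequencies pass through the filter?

A high-pass filter passes all frequencies above the cutoff frequency 63 kHz and attenuates lower frequencies.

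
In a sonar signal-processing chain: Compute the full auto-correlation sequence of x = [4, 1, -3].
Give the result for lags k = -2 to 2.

r_xx[k] = sum_m x[m]*x[m+k], indexed from 0, for k = -2 to 2:
  r_xx[-2] = x[2]*x[0] = -12
  r_xx[-1] = x[1]*x[0] + x[2]*x[1] = 1
  r_xx[0] = x[0]*x[0] + x[1]*x[1] + x[2]*x[2] = 26
  r_xx[1] = x[0]*x[1] + x[1]*x[2] = 1
  r_xx[2] = x[0]*x[2] = -12
r_xx = [-12, 1, 26, 1, -12]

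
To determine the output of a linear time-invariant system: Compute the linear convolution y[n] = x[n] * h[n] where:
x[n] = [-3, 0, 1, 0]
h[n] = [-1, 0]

y[n] = sum_k x[k]*h[n-k]. Output length = len(x) + len(h) - 1 = 4 + 2 - 1 = 5.
y[0] = -3*-1 = 3
y[1] = 0*-1 + -3*0 = 0
y[2] = 1*-1 + 0*0 = -1
y[3] = 0*-1 + 1*0 = 0
y[4] = 0*0 = 0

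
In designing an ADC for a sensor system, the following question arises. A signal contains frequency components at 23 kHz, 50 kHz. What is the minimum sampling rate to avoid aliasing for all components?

The highest frequency component is f_max = 50 kHz.
Nyquist rate = 2 * f_max = 2 * 50 kHz = 100 kHz.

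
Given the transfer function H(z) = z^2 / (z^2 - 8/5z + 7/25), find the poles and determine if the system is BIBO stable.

Poles are roots of the denominator: z^2 - 8/5z + 7/25 = 0.
Quadratic formula: z = [-(-8/5) +/- sqrt((-8/5)^2 - 4*(7/25))] / 2
Discriminant = 64/25 - 28/25 = 36/25; sqrt = 6/5.
z = (8/5 +/- 6/5) / 2 => z = 7/5 or z = 1/5.
|p1| = 7/5, |p2| = 1/5.
For BIBO stability, all poles must lie inside the unit circle (|p| < 1).
System is UNSTABLE since at least one |p| >= 1.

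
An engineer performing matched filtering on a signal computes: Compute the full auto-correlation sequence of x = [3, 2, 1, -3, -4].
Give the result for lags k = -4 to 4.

r_xx[k] = sum_m x[m]*x[m+k], indexed from 0, for k = -4 to 4:
  r_xx[-4] = x[4]*x[0] = -12
  r_xx[-3] = x[3]*x[0] + x[4]*x[1] = -17
  r_xx[-2] = x[2]*x[0] + x[3]*x[1] + x[4]*x[2] = -7
  r_xx[-1] = x[1]*x[0] + x[2]*x[1] + x[3]*x[2] + x[4]*x[3] = 17
  r_xx[0] = x[0]*x[0] + x[1]*x[1] + x[2]*x[2] + x[3]*x[3] + x[4]*x[4] = 39
  r_xx[1] = x[0]*x[1] + x[1]*x[2] + x[2]*x[3] + x[3]*x[4] = 17
  r_xx[2] = x[0]*x[2] + x[1]*x[3] + x[2]*x[4] = -7
  r_xx[3] = x[0]*x[3] + x[1]*x[4] = -17
  r_xx[4] = x[0]*x[4] = -12
r_xx = [-12, -17, -7, 17, 39, 17, -7, -17, -12]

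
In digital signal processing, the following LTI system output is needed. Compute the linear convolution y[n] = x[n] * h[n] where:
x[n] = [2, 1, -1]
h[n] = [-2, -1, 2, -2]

y[n] = sum_k x[k]*h[n-k]. Output length = len(x) + len(h) - 1 = 3 + 4 - 1 = 6.
y[0] = 2*-2 = -4
y[1] = 1*-2 + 2*-1 = -4
y[2] = -1*-2 + 1*-1 + 2*2 = 5
y[3] = -1*-1 + 1*2 + 2*-2 = -1
y[4] = -1*2 + 1*-2 = -4
y[5] = -1*-2 = 2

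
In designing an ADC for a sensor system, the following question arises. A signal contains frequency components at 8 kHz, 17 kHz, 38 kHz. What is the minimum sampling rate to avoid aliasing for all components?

The highest frequency component is f_max = 38 kHz.
Nyquist rate = 2 * f_max = 2 * 38 kHz = 76 kHz.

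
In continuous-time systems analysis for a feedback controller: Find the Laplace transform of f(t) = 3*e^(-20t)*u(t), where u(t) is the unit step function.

Standard Laplace transform pair:
e^(-at)*u(t) <-> 1/(s+a)
With a = 20: L{3*e^(-20t)*u(t)} = 3/(s+20), ROC: Re(s) > -20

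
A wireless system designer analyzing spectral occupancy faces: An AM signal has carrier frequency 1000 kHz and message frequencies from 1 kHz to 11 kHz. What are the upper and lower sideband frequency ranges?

Upper sideband (USB) = fc + [fm_low, fm_high] = 1000 + [1, 11] = [1001, 1011] kHz
Lower sideband (LSB) = fc - [fm_high, fm_low] = 1000 - [11, 1] = [989, 999] kHz
Total occupied spectrum: 989 kHz to 1011 kHz (plus carrier at 1000 kHz)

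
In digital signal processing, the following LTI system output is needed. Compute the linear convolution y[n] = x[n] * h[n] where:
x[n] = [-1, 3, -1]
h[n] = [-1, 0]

y[n] = sum_k x[k]*h[n-k]. Output length = len(x) + len(h) - 1 = 3 + 2 - 1 = 4.
y[0] = -1*-1 = 1
y[1] = 3*-1 + -1*0 = -3
y[2] = -1*-1 + 3*0 = 1
y[3] = -1*0 = 0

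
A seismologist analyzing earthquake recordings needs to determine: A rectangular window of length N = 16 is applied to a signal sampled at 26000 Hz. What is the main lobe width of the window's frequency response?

For a rectangular window of length N,
the main lobe width in frequency is 2*f_s/N.
= 2*26000/16 = 3250 Hz
This determines the minimum frequency separation for resolving two sinusoids.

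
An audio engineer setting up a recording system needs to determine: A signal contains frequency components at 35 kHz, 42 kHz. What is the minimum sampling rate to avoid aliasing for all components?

The highest frequency component is f_max = 42 kHz.
Nyquist rate = 2 * f_max = 2 * 42 kHz = 84 kHz.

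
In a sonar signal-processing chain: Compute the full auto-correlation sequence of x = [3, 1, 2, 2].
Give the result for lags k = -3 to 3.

r_xx[k] = sum_m x[m]*x[m+k], indexed from 0, for k = -3 to 3:
  r_xx[-3] = x[3]*x[0] = 6
  r_xx[-2] = x[2]*x[0] + x[3]*x[1] = 8
  r_xx[-1] = x[1]*x[0] + x[2]*x[1] + x[3]*x[2] = 9
  r_xx[0] = x[0]*x[0] + x[1]*x[1] + x[2]*x[2] + x[3]*x[3] = 18
  r_xx[1] = x[0]*x[1] + x[1]*x[2] + x[2]*x[3] = 9
  r_xx[2] = x[0]*x[2] + x[1]*x[3] = 8
  r_xx[3] = x[0]*x[3] = 6
r_xx = [6, 8, 9, 18, 9, 8, 6]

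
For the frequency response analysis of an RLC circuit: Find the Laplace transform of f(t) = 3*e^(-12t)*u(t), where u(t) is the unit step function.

Standard Laplace transform pair:
e^(-at)*u(t) <-> 1/(s+a)
With a = 12: L{3*e^(-12t)*u(t)} = 3/(s+12), ROC: Re(s) > -12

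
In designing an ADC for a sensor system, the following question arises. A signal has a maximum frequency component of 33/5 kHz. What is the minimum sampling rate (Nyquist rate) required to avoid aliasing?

By the Nyquist-Shannon sampling theorem,
the minimum sampling rate (Nyquist rate) must be at least 2 * f_max.
Nyquist rate = 2 * 33/5 kHz = 66/5 kHz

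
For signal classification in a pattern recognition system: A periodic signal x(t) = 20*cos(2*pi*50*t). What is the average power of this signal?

Average power of A*cos(wt) is A^2/2.
P = 20^2 / 2 = 400/2 = 200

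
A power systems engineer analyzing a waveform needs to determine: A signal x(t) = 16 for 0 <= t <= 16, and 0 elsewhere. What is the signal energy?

Energy = integral of |x(t)|^2 dt over the signal duration
= 16^2 * 16 = 256 * 16 = 4096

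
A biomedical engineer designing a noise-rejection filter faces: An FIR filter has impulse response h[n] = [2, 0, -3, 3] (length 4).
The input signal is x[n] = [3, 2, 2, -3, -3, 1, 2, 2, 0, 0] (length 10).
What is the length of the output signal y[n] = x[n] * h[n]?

For linear convolution, the output length is:
len(y) = len(x) + len(h) - 1 = 10 + 4 - 1 = 13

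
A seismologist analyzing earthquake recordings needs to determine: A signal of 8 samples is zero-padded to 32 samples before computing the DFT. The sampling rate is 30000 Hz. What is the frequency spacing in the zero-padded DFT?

Original DFT: N = 8, resolution = f_s/N = 30000/8 = 3750 Hz
Zero-padded DFT: N = 32, resolution = f_s/N = 30000/32 = 1875/2 Hz
Zero-padding interpolates the spectrum (finer frequency grid)
but does NOT improve the true spectral resolution (ability to resolve close frequencies).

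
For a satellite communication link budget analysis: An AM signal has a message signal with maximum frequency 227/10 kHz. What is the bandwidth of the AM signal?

In AM (double-sideband), the bandwidth is twice the message frequency.
BW = 2 * f_m = 2 * 227/10 kHz = 227/5 kHz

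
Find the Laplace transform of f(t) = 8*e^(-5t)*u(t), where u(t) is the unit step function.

Standard Laplace transform pair:
e^(-at)*u(t) <-> 1/(s+a)
With a = 5: L{8*e^(-5t)*u(t)} = 8/(s+5), ROC: Re(s) > -5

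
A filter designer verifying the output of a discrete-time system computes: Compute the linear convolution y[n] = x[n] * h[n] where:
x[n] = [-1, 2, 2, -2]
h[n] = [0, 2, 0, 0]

y[n] = sum_k x[k]*h[n-k]. Output length = len(x) + len(h) - 1 = 4 + 4 - 1 = 7.
y[0] = -1*0 = 0
y[1] = 2*0 + -1*2 = -2
y[2] = 2*0 + 2*2 + -1*0 = 4
y[3] = -2*0 + 2*2 + 2*0 + -1*0 = 4
y[4] = -2*2 + 2*0 + 2*0 = -4
y[5] = -2*0 + 2*0 = 0
y[6] = -2*0 = 0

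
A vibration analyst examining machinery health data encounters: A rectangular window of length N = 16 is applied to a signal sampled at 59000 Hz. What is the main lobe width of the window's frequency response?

For a rectangular window of length N,
the main lobe width in frequency is 2*f_s/N.
= 2*59000/16 = 7375 Hz
This determines the minimum frequency separation for resolving two sinusoids.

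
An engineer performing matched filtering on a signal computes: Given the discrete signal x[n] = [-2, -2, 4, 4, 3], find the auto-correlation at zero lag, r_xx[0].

The auto-correlation at zero lag r_xx[0] equals the signal energy.
r_xx[0] = sum of x[n]^2 = (-2)^2 + (-2)^2 + 4^2 + 4^2 + 3^2
= 4 + 4 + 16 + 16 + 9 = 49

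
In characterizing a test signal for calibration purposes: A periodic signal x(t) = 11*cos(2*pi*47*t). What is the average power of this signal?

Average power of A*cos(wt) is A^2/2.
P = 11^2 / 2 = 121/2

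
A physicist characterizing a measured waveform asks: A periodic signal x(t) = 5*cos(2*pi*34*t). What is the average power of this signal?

Average power of A*cos(wt) is A^2/2.
P = 5^2 / 2 = 25/2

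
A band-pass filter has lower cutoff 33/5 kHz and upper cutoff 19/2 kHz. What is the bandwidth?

Bandwidth = f_high - f_low
= 19/2 kHz - 33/5 kHz = 29/10 kHz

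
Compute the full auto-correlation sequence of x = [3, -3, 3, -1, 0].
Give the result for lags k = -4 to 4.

r_xx[k] = sum_m x[m]*x[m+k], indexed from 0, for k = -4 to 4:
  r_xx[-4] = x[4]*x[0] = 0
  r_xx[-3] = x[3]*x[0] + x[4]*x[1] = -3
  r_xx[-2] = x[2]*x[0] + x[3]*x[1] + x[4]*x[2] = 12
  r_xx[-1] = x[1]*x[0] + x[2]*x[1] + x[3]*x[2] + x[4]*x[3] = -21
  r_xx[0] = x[0]*x[0] + x[1]*x[1] + x[2]*x[2] + x[3]*x[3] + x[4]*x[4] = 28
  r_xx[1] = x[0]*x[1] + x[1]*x[2] + x[2]*x[3] + x[3]*x[4] = -21
  r_xx[2] = x[0]*x[2] + x[1]*x[3] + x[2]*x[4] = 12
  r_xx[3] = x[0]*x[3] + x[1]*x[4] = -3
  r_xx[4] = x[0]*x[4] = 0
r_xx = [0, -3, 12, -21, 28, -21, 12, -3, 0]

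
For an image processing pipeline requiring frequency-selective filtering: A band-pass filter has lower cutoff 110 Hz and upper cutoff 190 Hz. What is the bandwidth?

Bandwidth = f_high - f_low
= 190 Hz - 110 Hz = 80 Hz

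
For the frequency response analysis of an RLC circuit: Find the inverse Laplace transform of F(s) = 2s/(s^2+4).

Standard pair: s/(s^2+w^2) <-> cos(wt)*u(t)
With k=2, w=2: f(t) = 2*cos(2t)*u(t)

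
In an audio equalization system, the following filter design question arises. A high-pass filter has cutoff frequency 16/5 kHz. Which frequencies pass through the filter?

A high-pass filter passes all frequencies above the cutoff frequency 16/5 kHz and attenuates lower frequencies.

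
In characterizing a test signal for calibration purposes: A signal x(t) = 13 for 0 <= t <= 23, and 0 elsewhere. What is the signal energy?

Energy = integral of |x(t)|^2 dt over the signal duration
= 13^2 * 23 = 169 * 23 = 3887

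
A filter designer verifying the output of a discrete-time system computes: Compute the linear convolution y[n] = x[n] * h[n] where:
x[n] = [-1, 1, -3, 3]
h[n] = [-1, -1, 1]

y[n] = sum_k x[k]*h[n-k]. Output length = len(x) + len(h) - 1 = 4 + 3 - 1 = 6.
y[0] = -1*-1 = 1
y[1] = 1*-1 + -1*-1 = 0
y[2] = -3*-1 + 1*-1 + -1*1 = 1
y[3] = 3*-1 + -3*-1 + 1*1 = 1
y[4] = 3*-1 + -3*1 = -6
y[5] = 3*1 = 3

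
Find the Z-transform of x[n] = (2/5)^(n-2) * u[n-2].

Time-shifting property: if X(z) = Z{x[n]}, then Z{x[n-d]} = z^(-d) * X(z)
X(z) = z/(z - 2/5) for x[n] = (2/5)^n * u[n]
Z{x[n-2]} = z^(-2) * z/(z - 2/5) = z^(-1)/(z - 2/5)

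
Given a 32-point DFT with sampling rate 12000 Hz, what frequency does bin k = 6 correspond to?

The frequency of DFT bin k is: f_k = k * f_s / N
f_6 = 6 * 12000 / 32 = 2250 Hz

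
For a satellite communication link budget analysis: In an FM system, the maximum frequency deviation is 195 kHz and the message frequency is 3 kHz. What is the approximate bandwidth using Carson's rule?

Carson's rule: BW = 2*(delta_f + f_m)
= 2*(195 + 3) kHz = 396 kHz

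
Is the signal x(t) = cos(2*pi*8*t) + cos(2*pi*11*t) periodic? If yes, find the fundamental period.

f1 = 8 Hz, f2 = 11 Hz
Period T1 = 1/8, T2 = 1/11
Ratio T1/T2 = 11/8, which is rational.
The signal is periodic with fundamental period T = 1/GCD(8,11) = 1 s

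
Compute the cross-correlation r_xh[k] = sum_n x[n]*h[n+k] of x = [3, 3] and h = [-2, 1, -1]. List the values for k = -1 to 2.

Both sequences indexed from 0 and zero outside their support.
Lags with overlap: k = -1 to 2.
  r_xh[-1] = x[1]*h[0] = -6
  r_xh[0] = x[0]*h[0] + x[1]*h[1] = -3
  r_xh[1] = x[0]*h[1] + x[1]*h[2] = 0
  r_xh[2] = x[0]*h[2] = -3
r_xh = [-6, -3, 0, -3] (for k = -1, ..., 2)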